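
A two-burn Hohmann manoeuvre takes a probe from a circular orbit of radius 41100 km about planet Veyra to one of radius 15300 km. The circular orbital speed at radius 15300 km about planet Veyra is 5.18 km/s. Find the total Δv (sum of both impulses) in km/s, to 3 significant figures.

Δv = 1.91 km/s

From the circular-orbit relation v² = μ/r at r = 15300 km: μ = v²r = (5.18)² × 15300 = 4.10536×10^5 km³/s².
Semi-major axis of the transfer orbit: a_t = (41100 + 15300)/2 = 28200 km.
At r₁ the circular-orbit speed is v₁ = √(μ/r₁) = 3.16049 km/s.
On the transfer ellipse at r₁, vis-viva equation gives v_a = √[μ(2/r₁ − 1/a_t)] = 2.32796 km/s.
First burn Δv₁ = |v_a − v₁| = 0.83253 km/s.
Circular speed at r₂: v₂ = √(μ/r₂) = 5.1800 km/s.
Transfer-orbit speed at r₂: v_p = √[μ(2/r₂ − 1/a_t)] = 6.2535 km/s.
Second burn Δv₂ = |v₂ − v_p| = 1.0735 km/s.
Δv = Δv₁ + Δv₂ = 0.83253 + 1.0735 = 1.906 km/s.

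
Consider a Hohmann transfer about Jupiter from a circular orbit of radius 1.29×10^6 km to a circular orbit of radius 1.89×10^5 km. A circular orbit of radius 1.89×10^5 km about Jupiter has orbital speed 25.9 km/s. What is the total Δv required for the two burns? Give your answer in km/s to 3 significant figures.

From the circular-orbit relation v² = μ/r at r = 1.89×10^5 km: μ = v²r = (25.9)² × 1.89×10^5 = 1.26783×10^8 km³/s².
The Hohmann ellipse has a_t = (r₁ + r₂)/2 = 7.395×10^5 km.
At r₁ the circular-orbit speed is v₁ = √(μ/r₁) = 9.914 km/s.
On the transfer ellipse at r₁, v² = μ(2/r − 1/a) gives v_a = √[μ(2/r₁ − 1/a_t)] = 5.012 km/s.
First burn Δv₁ = |v_a − v₁| = 4.902 km/s.
Circular speed at r₂: v₂ = √(μ/r₂) = 25.900 km/s.
Transfer-orbit speed at r₂: v_p = √[μ(2/r₂ − 1/a_t)] = 34.208 km/s.
Second burn Δv₂ = |v₂ − v_p| = 8.308 km/s.
Δv = Δv₁ + Δv₂ = 4.902 + 8.308 = 13.21 km/s.

Δv = 13.2 km/s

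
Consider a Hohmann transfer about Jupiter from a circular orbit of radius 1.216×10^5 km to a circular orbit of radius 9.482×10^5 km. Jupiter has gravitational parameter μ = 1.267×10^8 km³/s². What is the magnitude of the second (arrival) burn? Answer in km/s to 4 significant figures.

Δv₂ = 6.048 km/s

Transfer-ellipse semi-major axis a_t = (r₁ + r₂)/2 = (1.216×10^5 + 9.482×10^5)/2 = 5.349×10^5 km.
On the circular orbit at r = 9.482×10^5 km, v_c = √(μ/r) = 11.5595 km/s.
Vis-viva on the transfer ellipse at r = 9.482×10^5 km gives v_t = √[μ(2/r − 1/a_t)] = 5.51149 km/s.
Δv₂ = |v_t − v_c| = |5.51149 − 11.5595| = 6.048 km/s.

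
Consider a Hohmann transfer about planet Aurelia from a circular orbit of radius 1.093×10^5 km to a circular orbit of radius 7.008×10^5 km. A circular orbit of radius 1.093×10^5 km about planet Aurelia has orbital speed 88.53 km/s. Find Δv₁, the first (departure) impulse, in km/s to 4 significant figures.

From the circular-orbit relation v² = μ/r at r = 1.093×10^5 km: μ = v²r = (88.53)² × 1.093×10^5 = 8.56645×10^8 km³/s².
The Hohmann ellipse has a_t = (r₁ + r₂)/2 = 4.0505×10^5 km.
Circular speed at r = 1.093×10^5 km: v_c = √(μ/r) = 88.530 km/s.
Vis-viva on the transfer ellipse at r = 1.093×10^5 km gives v_t = √[μ(2/r − 1/a_t)] = 116.45 km/s.
Δv₁ = |v_t − v_c| = |116.45 − 88.530| = 27.92 km/s.

Δv₁ = 27.92 km/s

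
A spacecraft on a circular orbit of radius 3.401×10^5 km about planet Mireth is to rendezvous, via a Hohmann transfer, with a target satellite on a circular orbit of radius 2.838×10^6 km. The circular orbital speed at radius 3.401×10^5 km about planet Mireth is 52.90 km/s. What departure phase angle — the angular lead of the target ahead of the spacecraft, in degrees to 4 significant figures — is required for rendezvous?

From the circular-orbit relation v² = μ/r at r = 3.401×10^5 km: μ = v²r = (52.90)² × 3.401×10^5 = 9.51739×10^8 km³/s².
The Hohmann ellipse has a_t = (r₁ + r₂)/2 = 1.58905×10^6 km.
The half-period of the transfer ellipse is t = π√(a_t³/μ) = 2.03985×10^5 s.
Target angular speed ω₂ = √(μ/r₂³) = 6.45268×10^-6 rad/s.
Angle swept by the target during transfer: ω₂·t = 1.31625 rad = 75.42°.
The spacecraft traverses 180° on the transfer ellipse, so the target must lead by 180° − 75.42° = 104.6°.

φ = 104.6°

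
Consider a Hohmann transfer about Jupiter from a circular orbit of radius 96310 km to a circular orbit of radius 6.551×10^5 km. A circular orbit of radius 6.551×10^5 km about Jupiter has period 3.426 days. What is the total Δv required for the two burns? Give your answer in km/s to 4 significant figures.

From Kepler's third law T² = 4π²r³/μ at r = 6.551×10^5 km, T = 3.426 days = 3.426 × 86400 s = 2.960064×10^5 s: μ = 4π²r³/T² = 1.26672×10^8 km³/s².
The Hohmann ellipse has a_t = (r₁ + r₂)/2 = 3.75705×10^5 km.
Circular speed at r₁: v₁ = √(μ/r₁) = √(1.26672×10^8/96310) = 36.26640 km/s.
Transfer-orbit speed at r₁ (vis-viva): v_p = √[μ(2/r₁ − 1/a_t)] = 47.88889 km/s.
First burn Δv₁ = |v_p − v₁| = 11.622 km/s.
At r₂, v₂ = √(μ/r₂) = 13.9055 km/s.
Transfer-orbit speed at r₂: v_a = √[μ(2/r₂ − 1/a_t)] = 7.04042 km/s.
Second burn Δv₂ = |v₂ − v_a| = 6.8651 km/s.
Δv = Δv₁ + Δv₂ = 11.622 + 6.8651 = 18.49 km/s.

Δv = 18.49 km/s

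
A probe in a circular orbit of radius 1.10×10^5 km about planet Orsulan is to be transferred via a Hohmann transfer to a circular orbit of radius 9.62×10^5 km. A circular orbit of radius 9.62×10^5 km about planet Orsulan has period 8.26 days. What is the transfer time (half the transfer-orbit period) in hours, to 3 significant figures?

t = 41.2 hours

From Kepler's third law T² = 4π²r³/μ at r = 9.62×10^5 km, T = 8.26 days = 8.26 × 86400 s = 7.13664×10^5 s: μ = 4π²r³/T² = 6.90077×10^7 km³/s².
The Hohmann ellipse has a_t = (r₁ + r₂)/2 = 5.360×10^5 km.
Half the transfer-orbit period gives t = π√(a_t³/μ) = 1.484×10^5 s.
Converting: 1.484×10^5 s ÷ 3600 s/hour = 41.2 hours.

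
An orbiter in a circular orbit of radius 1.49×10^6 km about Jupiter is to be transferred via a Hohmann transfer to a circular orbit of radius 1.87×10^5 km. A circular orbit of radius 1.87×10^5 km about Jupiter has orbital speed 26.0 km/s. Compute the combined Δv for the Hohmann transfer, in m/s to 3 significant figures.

From the circular-orbit relation v² = μ/r at r = 1.87×10^5 km: μ = v²r = (26.0)² × 1.87×10^5 = 1.26412×10^8 km³/s².
The Hohmann ellipse has a_t = (r₁ + r₂)/2 = 8.385×10^5 km.
Circular speed at r₁: v₁ = √(μ/r₁) = √(1.26412×10^8/1.490×10^6) = 9.211 km/s.
Transfer-orbit speed at r₁ (v² = μ(2/r − 1/a)): v_a = √[μ(2/r₁ − 1/a_t)] = 4.350 km/s.
First burn Δv₁ = |v_a − v₁| = 4.861 km/s.
At r₂, v₂ = √(μ/r₂) = 26.000 km/s.
Transfer-orbit speed at r₂: v_p = √[μ(2/r₂ − 1/a_t)] = 34.659 km/s.
Second burn Δv₂ = |v₂ − v_p| = 8.659 km/s.
Total Δv = Δv₁ + Δv₂ = 13.52 km/s.

Δv = 13500 m/s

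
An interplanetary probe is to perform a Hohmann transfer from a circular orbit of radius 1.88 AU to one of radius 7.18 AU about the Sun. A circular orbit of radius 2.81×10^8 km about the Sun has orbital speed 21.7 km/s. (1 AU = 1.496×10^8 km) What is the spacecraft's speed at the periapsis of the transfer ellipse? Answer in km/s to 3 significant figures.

From the circular-orbit relation v² = μ/r at r = 2.81×10^8 km: μ = v²r = (21.7)² × 2.81×10^8 = 1.32320×10^11 km³/s².
In km: r₁ = 1.88 × 1.496×10^8 = 2.81248×10^8 km; r₂ = 7.18 × 1.496×10^8 = 1.074128×10^9 km.
Transfer-ellipse semi-major axis a_t = (r₁ + r₂)/2 = (2.81248×10^8 + 1.074128×10^9)/2 = 6.77688×10^8 km.
The periapsis of the transfer ellipse is at r = 2.81248×10^8 km.
From the vis-viva equation, v = √[μ(2/r − 1/a_t)] = 27.31 km/s.

v = 27.3 km/s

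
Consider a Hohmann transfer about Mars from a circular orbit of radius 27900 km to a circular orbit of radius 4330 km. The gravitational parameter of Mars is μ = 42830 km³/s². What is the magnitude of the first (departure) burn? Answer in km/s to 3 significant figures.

Δv₁ = 0.597 km/s

Transfer-ellipse semi-major axis a_t = (r₁ + r₂)/2 = (27900 + 4330)/2 = 16115 km.
Circular speed at r = 27900 km: v_c = √(μ/r) = 1.239 km/s.
Transfer-orbit speed at the same r (vis-viva, a = a_t): v_t = √[μ(2/r − 1/a_t)] = 0.6422 km/s.
Δv₁ = |v_t − v_c| = |0.6422 − 1.239| = 0.5968 km/s.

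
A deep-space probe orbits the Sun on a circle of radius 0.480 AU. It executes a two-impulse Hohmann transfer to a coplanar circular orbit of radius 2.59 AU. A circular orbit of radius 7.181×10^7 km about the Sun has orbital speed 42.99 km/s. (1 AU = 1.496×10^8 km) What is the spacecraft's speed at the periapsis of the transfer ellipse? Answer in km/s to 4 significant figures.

v = 55.84 km/s

From the circular-orbit relation v² = μ/r at r = 7.181×10^7 km: μ = v²r = (42.99)² × 7.181×10^7 = 1.32715×10^11 km³/s².
In km: r₁ = 0.480 × 1.496×10^8 = 7.1808×10^7 km; r₂ = 2.59 × 1.496×10^8 = 3.87464×10^8 km.
The Hohmann ellipse has a_t = (r₁ + r₂)/2 = 2.29636×10^8 km.
At periapsis, r = 7.1808×10^7 km.
Applying v² = μ(2/r − 1/a_t): v = 55.84 km/s.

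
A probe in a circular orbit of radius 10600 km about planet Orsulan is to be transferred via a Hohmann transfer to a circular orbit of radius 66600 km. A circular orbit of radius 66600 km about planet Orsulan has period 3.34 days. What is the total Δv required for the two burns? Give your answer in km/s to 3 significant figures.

From Kepler's third law T² = 4π²r³/μ at r = 66600 km, T = 3.34 days = 3.34 × 86400 s = 2.88576×10^5 s: μ = 4π²r³/T² = 1.40043×10^5 km³/s².
Transfer-ellipse semi-major axis a_t = (r₁ + r₂)/2 = (10600 + 66600)/2 = 38600 km.
Circular speed at r₁: v₁ = √(μ/r₁) = √(1.40043×10^5/10600) = 3.6348 km/s.
Transfer-orbit speed at r₁ (v² = μ(2/r − 1/a)): v_p = √[μ(2/r₁ − 1/a_t)] = 4.7744 km/s.
First burn Δv₁ = |v_p − v₁| = 1.140 km/s.
At r₂, v₂ = √(μ/r₂) = 1.4501 km/s.
Transfer-orbit speed at r₂: v_a = √[μ(2/r₂ − 1/a_t)] = 0.75989 km/s.
Second burn Δv₂ = |v₂ − v_a| = 0.6902 km/s.
Total Δv = Δv₁ + Δv₂ = 1.830 km/s.

Δv = 1.83 km/s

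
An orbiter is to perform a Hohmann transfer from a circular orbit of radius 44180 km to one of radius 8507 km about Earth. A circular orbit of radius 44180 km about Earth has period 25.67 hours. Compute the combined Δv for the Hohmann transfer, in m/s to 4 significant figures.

Δv = 3316 m/s

From Kepler's third law T² = 4π²r³/μ at r = 44180 km, T = 25.67 hours = 25.67 × 3600 s = 92412 s: μ = 4π²r³/T² = 3.98639×10^5 km³/s².
The Hohmann ellipse has a_t = (r₁ + r₂)/2 = 26343.5 km.
At r₁ the circular-orbit speed is v₁ = √(μ/r₁) = 3.00384 km/s.
On the transfer ellipse at r₁, vis-viva gives v_a = √[μ(2/r₁ − 1/a_t)] = 1.70698 km/s.
First burn Δv₁ = |v_a − v₁| = 1.2969 km/s.
At r₂, v₂ = √(μ/r₂) = 6.84545 km/s.
Transfer-orbit speed at r₂: v_p = √[μ(2/r₂ − 1/a_t)] = 8.86498 km/s.
Second burn Δv₂ = |v₂ − v_p| = 2.0195 km/s.
Total Δv = Δv₁ + Δv₂ = 3.316 km/s.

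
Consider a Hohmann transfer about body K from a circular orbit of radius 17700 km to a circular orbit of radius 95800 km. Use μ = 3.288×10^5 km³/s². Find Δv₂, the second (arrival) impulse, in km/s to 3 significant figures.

The Hohmann ellipse has a_t = (r₁ + r₂)/2 = 56750 km.
Circular speed at r = 95800 km: v_c = √(μ/r) = 1.853 km/s.
Vis-viva on the transfer ellipse at r = 95800 km gives v_t = √[μ(2/r − 1/a_t)] = 1.035 km/s.
Δv₂ = |v_t − v_c| = |1.035 − 1.853| = 0.8180 km/s.

Δv₂ = 0.818 km/s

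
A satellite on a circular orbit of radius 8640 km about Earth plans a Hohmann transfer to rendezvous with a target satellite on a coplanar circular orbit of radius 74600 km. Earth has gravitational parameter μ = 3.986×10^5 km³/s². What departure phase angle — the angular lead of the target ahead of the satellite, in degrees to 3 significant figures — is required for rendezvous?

φ = 105°

Semi-major axis of the transfer orbit: a_t = (8640 + 74600)/2 = 41620 km.
The half-period of the transfer ellipse is t = π√(a_t³/μ) = 42251 s.
The target's mean motion on its circular orbit is ω₂ = √(μ/r₂³) = 3.0986×10^-5 rad/s.
Angle swept by the target during transfer: ω₂·t = 1.3092 rad = 75.01°.
The satellite traverses 180° on the transfer ellipse, so the target must lead by 180° − 75.01° = 105°.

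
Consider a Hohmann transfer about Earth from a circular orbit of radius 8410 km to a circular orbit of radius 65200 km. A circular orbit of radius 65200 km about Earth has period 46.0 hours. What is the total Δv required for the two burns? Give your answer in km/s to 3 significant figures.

From Kepler's third law T² = 4π²r³/μ at r = 65200 km, T = 46.0 hours = 46.0 × 3600 s = 1.656×10^5 s: μ = 4π²r³/T² = 3.99008×10^5 km³/s².
Transfer-ellipse semi-major axis a_t = (r₁ + r₂)/2 = (8410 + 65200)/2 = 36805 km.
Circular speed at r₁: v₁ = √(μ/r₁) = √(3.99008×10^5/8410) = 6.888 km/s.
On the transfer ellipse at r₁, vis-viva equation gives v_p = √[μ(2/r₁ − 1/a_t)] = 9.168 km/s.
First burn Δv₁ = |v_p − v₁| = 2.280 km/s.
At r₂, v₂ = √(μ/r₂) = 2.474 km/s.
Transfer-orbit speed at r₂: v_a = √[μ(2/r₂ − 1/a_t)] = 1.183 km/s.
Second burn Δv₂ = |v₂ − v_a| = 1.291 km/s.
Δv = Δv₁ + Δv₂ = 2.280 + 1.291 = 3.571 km/s.

Δv = 3.57 km/s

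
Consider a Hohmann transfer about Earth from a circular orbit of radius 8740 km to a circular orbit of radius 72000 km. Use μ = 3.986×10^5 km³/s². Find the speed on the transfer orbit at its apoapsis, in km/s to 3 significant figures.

v = 1.09 km/s

The Hohmann ellipse has a_t = (r₁ + r₂)/2 = 40370 km.
The apoapsis of the transfer ellipse is at r = 72000 km.
Vis-viva: v = √[μ(2/r − 1/a_t)] = √[3.986×10^5 × (2/72000 − 1/40370)] = 1.095 km/s.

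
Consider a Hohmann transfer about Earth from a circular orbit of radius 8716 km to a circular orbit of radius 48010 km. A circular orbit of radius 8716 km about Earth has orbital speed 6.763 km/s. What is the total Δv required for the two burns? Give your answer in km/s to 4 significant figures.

From the circular-orbit relation v² = μ/r at r = 8716 km: μ = v²r = (6.763)² × 8716 = 3.98654×10^5 km³/s².
Transfer-ellipse semi-major axis a_t = (r₁ + r₂)/2 = (8716 + 48010)/2 = 28363 km.
Circular speed at r₁: v₁ = √(μ/r₁) = √(3.98654×10^5/8716) = 6.763 km/s.
On the transfer ellipse at r₁, vis-viva equation gives v_p = √[μ(2/r₁ − 1/a_t)] = 8.799 km/s.
First burn Δv₁ = |v_p − v₁| = 2.036 km/s.
At r₂, v₂ = √(μ/r₂) = 2.8816 km/s.
Transfer-orbit speed at r₂: v_a = √[μ(2/r₂ − 1/a_t)] = 1.5974 km/s.
Second burn Δv₂ = |v₂ − v_a| = 1.284 km/s.
Δv = Δv₁ + Δv₂ = 2.036 + 1.284 = 3.320 km/s.

Δv = 3.320 km/s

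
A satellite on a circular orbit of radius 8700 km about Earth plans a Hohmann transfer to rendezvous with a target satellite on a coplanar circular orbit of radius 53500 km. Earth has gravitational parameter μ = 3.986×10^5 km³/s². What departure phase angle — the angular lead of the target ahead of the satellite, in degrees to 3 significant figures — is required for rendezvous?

φ = 100°

Semi-major axis of the transfer orbit: a_t = (8700 + 53500)/2 = 31100 km.
The half-period of the transfer ellipse is t = π√(a_t³/μ) = 27291 s.
The target's mean motion on its circular orbit is ω₂ = √(μ/r₂³) = 5.1020×10^-5 rad/s.
Angle swept by the target during transfer: ω₂·t = 1.3924 rad = 79.78°.
The satellite traverses 180° on the transfer ellipse, so the target must lead by 180° − 79.78° = 100°.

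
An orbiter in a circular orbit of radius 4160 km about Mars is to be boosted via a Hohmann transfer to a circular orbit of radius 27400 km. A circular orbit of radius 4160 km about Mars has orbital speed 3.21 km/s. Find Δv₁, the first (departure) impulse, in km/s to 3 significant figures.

Δv₁ = 1.02 km/s

From the circular-orbit relation v² = μ/r at r = 4160 km: μ = v²r = (3.21)² × 4160 = 42865.1 km³/s².
The Hohmann ellipse has a_t = (r₁ + r₂)/2 = 15780 km.
On the circular orbit at r = 4160 km, v_c = √(μ/r) = 3.210 km/s.
Vis-viva on the transfer ellipse at r = 4160 km gives v_t = √[μ(2/r − 1/a_t)] = 4.230 km/s.
Δv₁ = |v_t − v_c| = |4.230 − 3.210| = 1.020 km/s.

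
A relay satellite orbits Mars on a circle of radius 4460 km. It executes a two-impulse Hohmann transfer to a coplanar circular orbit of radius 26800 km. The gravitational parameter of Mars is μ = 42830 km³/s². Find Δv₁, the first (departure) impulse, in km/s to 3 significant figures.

Semi-major axis of the transfer orbit: a_t = (4460 + 26800)/2 = 15630 km.
On the circular orbit at r = 4460 km, v_c = √(μ/r) = 3.0989 km/s.
Transfer-orbit speed at the same r (vis-viva, a = a_t): v_t = √[μ(2/r − 1/a_t)] = 4.0578 km/s.
Δv₁ = |v_t − v_c| = |4.0578 − 3.0989| = 0.9589 km/s.

Δv₁ = 0.959 km/s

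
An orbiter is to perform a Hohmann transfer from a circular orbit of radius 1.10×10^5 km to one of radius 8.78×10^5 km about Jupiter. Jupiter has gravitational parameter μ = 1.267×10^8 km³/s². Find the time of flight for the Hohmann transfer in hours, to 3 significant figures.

Transfer-ellipse semi-major axis a_t = (r₁ + r₂)/2 = (1.100×10^5 + 8.780×10^5)/2 = 4.940×10^5 km.
Transfer time t = π√(a_t³/μ) = π√((4.940×10^5)³ / 1.267×10^8) = 96910 s.
Converting: 96910 s ÷ 3600 s/hour = 26.9 hours.

t = 26.9 hours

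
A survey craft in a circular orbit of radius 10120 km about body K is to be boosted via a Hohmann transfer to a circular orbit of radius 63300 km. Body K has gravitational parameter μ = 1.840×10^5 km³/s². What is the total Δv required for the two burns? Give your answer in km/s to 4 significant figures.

Transfer-ellipse semi-major axis a_t = (r₁ + r₂)/2 = (10120 + 63300)/2 = 36710 km.
At r₁ the circular-orbit speed is v₁ = √(μ/r₁) = 4.264 km/s.
Transfer-orbit speed at r₁ (v² = μ(2/r − 1/a)): v_p = √[μ(2/r₁ − 1/a_t)] = 5.599 km/s.
First burn Δv₁ = |v_p − v₁| = 1.335 km/s.
Circular speed at r₂: v₂ = √(μ/r₂) = 1.705 km/s.
Transfer-orbit speed at r₂: v_a = √[μ(2/r₂ − 1/a_t)] = 0.8952 km/s.
Second burn Δv₂ = |v₂ − v_a| = 0.8098 km/s.
Δv = Δv₁ + Δv₂ = 1.335 + 0.8098 = 2.145 km/s.

Δv = 2.145 km/s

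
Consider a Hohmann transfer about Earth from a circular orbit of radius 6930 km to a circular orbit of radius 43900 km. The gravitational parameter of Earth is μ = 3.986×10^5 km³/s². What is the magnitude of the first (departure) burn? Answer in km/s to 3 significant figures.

The Hohmann ellipse has a_t = (r₁ + r₂)/2 = 25415 km.
Circular speed at r = 6930 km: v_c = √(μ/r) = 7.584 km/s.
Vis-viva on the transfer ellipse at r = 6930 km gives v_t = √[μ(2/r − 1/a_t)] = 9.968 km/s.
Δv₁ = |v_t − v_c| = |9.968 − 7.584| = 2.384 km/s.

Δv₁ = 2.38 km/s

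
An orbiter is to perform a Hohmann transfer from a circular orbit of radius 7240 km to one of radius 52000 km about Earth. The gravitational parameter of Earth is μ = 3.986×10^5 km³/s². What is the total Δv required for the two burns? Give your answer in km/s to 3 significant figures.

Semi-major axis of the transfer orbit: a_t = (7240 + 52000)/2 = 29620 km.
At r₁ the circular-orbit speed is v₁ = √(μ/r₁) = 7.420 km/s.
Transfer-orbit speed at r₁ (vis-viva equation): v_p = √[μ(2/r₁ − 1/a_t)] = 9.831 km/s.
First burn Δv₁ = |v_p − v₁| = 2.411 km/s.
At r₂, v₂ = √(μ/r₂) = 2.769 km/s.
Transfer-orbit speed at r₂: v_a = √[μ(2/r₂ − 1/a_t)] = 1.369 km/s.
Second burn Δv₂ = |v₂ − v_a| = 1.400 km/s.
Δv = Δv₁ + Δv₂ = 2.411 + 1.400 = 3.811 km/s.

Δv = 3.81 km/s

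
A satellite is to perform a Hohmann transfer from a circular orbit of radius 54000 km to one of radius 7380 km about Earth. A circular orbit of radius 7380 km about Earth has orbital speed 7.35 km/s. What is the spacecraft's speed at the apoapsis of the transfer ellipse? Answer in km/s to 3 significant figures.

From the circular-orbit relation v² = μ/r at r = 7380 km: μ = v²r = (7.35)² × 7380 = 3.98686×10^5 km³/s².
Transfer-ellipse semi-major axis a_t = (r₁ + r₂)/2 = (54000 + 7380)/2 = 30690 km.
The apoapsis of the transfer ellipse is at r = 54000 km.
Applying v² = μ(2/r − 1/a_t): v = 1.332 km/s.

v = 1.33 km/s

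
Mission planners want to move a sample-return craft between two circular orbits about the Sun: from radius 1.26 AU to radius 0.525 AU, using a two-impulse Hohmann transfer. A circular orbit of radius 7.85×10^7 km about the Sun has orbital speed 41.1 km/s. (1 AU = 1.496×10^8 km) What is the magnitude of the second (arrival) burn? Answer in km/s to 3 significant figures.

From the circular-orbit relation v² = μ/r at r = 7.85×10^7 km: μ = v²r = (41.1)² × 7.85×10^7 = 1.32603×10^11 km³/s².
In km: r₁ = 1.26 × 1.496×10^8 = 1.88496×10^8 km; r₂ = 0.525 × 1.496×10^8 = 7.854×10^7 km.
Semi-major axis of the transfer orbit: a_t = (1.88496×10^8 + 7.854×10^7)/2 = 1.33518×10^8 km.
On the circular orbit at r = 7.854×10^7 km, v_c = √(μ/r) = 41.090 km/s.
Transfer-orbit speed at the same r (vis-viva, a = a_t): v_t = √[μ(2/r − 1/a_t)] = 48.822 km/s.
Δv₂ = |v_t − v_c| = |48.822 − 41.090| = 7.732 km/s.

Δv₂ = 7.73 km/s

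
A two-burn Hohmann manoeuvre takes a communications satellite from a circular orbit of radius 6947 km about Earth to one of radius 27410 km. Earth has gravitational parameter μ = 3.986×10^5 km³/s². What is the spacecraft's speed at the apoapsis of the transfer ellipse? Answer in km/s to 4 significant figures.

Semi-major axis of the transfer orbit: a_t = (6947 + 27410)/2 = 17178.5 km.
At apoapsis, r = 27410 km.
From the vis-viva equation, v = √[μ(2/r − 1/a_t)] = 2.425 km/s.

v = 2.425 km/s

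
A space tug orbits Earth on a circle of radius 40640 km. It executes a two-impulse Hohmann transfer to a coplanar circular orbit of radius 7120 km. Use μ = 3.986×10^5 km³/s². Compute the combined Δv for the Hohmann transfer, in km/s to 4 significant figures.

Δv = 3.700 km/s

The Hohmann ellipse has a_t = (r₁ + r₂)/2 = 23880 km.
At r₁ the circular-orbit speed is v₁ = √(μ/r₁) = 3.1318 km/s.
On the transfer ellipse at r₁, vis-viva gives v_a = √[μ(2/r₁ − 1/a_t)] = 1.7101 km/s.
First burn Δv₁ = |v_a − v₁| = 1.4217 km/s.
Circular speed at r₂: v₂ = √(μ/r₂) = 7.4822 km/s.
Transfer-orbit speed at r₂: v_p = √[μ(2/r₂ − 1/a_t)] = 9.7609 km/s.
Second burn Δv₂ = |v₂ − v_p| = 2.2787 km/s.
Total Δv = Δv₁ + Δv₂ = 3.700 km/s.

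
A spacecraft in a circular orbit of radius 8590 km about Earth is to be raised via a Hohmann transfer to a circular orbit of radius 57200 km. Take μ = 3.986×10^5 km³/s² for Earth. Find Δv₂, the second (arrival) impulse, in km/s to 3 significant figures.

Transfer-ellipse semi-major axis a_t = (r₁ + r₂)/2 = (8590 + 57200)/2 = 32895 km.
Circular speed at r = 57200 km: v_c = √(μ/r) = 2.640 km/s.
Transfer-orbit speed at the same r (vis-viva, a = a_t): v_t = √[μ(2/r − 1/a_t)] = 1.349 km/s.
Δv₂ = |v_t − v_c| = |1.349 − 2.640| = 1.291 km/s.

Δv₂ = 1.29 km/s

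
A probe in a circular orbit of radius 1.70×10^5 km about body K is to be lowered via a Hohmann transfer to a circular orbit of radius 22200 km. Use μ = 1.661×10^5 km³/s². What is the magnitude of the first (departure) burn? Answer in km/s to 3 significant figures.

Δv₁ = 0.513 km/s

The Hohmann ellipse has a_t = (r₁ + r₂)/2 = 96100 km.
On the circular orbit at r = 1.700×10^5 km, v_c = √(μ/r) = 0.9885 km/s.
Transfer-orbit speed at the same r (vis-viva, a = a_t): v_t = √[μ(2/r − 1/a_t)] = 0.4751 km/s.
Δv₁ = |v_t − v_c| = |0.4751 − 0.9885| = 0.5134 km/s.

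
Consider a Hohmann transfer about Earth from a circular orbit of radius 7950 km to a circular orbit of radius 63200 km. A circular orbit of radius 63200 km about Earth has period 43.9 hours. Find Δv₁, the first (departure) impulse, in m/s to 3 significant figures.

From Kepler's third law T² = 4π²r³/μ at r = 63200 km, T = 43.9 hours = 43.9 × 3600 s = 1.5804×10^5 s: μ = 4π²r³/T² = 3.99004×10^5 km³/s².
The Hohmann ellipse has a_t = (r₁ + r₂)/2 = 35575 km.
On the circular orbit at r = 7950 km, v_c = √(μ/r) = 7.0844 km/s.
Vis-viva on the transfer ellipse at r = 7950 km gives v_t = √[μ(2/r − 1/a_t)] = 9.4426 km/s.
Δv₁ = |v_t − v_c| = |9.4426 − 7.0844| = 2.358 km/s.

Δv₁ = 2360 m/s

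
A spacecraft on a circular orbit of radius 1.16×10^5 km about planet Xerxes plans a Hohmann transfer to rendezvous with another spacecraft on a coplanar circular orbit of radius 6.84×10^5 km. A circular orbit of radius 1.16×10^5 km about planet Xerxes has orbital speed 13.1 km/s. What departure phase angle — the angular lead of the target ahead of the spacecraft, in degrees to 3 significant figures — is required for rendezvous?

φ = 99.5°

From the circular-orbit relation v² = μ/r at r = 1.16×10^5 km: μ = v²r = (13.1)² × 1.16×10^5 = 1.99068×10^7 km³/s².
Transfer-ellipse semi-major axis a_t = (r₁ + r₂)/2 = (1.160×10^5 + 6.840×10^5)/2 = 4.000×10^5 km.
Transfer time t = π√(a_t³/μ) = 1.781×10^5 s.
Target angular speed ω₂ = √(μ/r₂³) = 7.887×10^-6 rad/s.
Angle swept by the target during transfer: ω₂·t = 1.405 rad = 80.50°.
The spacecraft traverses 180° on the transfer ellipse, so the target must lead by 180° − 80.50° = 99.5°.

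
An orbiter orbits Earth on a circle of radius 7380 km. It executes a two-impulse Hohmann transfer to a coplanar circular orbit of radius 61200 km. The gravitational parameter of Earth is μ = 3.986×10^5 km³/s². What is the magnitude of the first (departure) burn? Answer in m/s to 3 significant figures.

Δv₁ = 2470 m/s

The Hohmann ellipse has a_t = (r₁ + r₂)/2 = 34290 km.
On the circular orbit at r = 7380 km, v_c = √(μ/r) = 7.349 km/s.
Transfer-orbit speed at the same r (vis-viva, a = a_t): v_t = √[μ(2/r − 1/a_t)] = 9.818 km/s.
Δv₁ = |v_t − v_c| = |9.818 − 7.349| = 2.469 km/s.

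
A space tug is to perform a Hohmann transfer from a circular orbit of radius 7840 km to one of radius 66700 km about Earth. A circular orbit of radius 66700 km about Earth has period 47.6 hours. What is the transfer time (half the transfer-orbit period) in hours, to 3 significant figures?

t = 9.94 hours

From Kepler's third law T² = 4π²r³/μ at r = 66700 km, T = 47.6 hours = 47.6 × 3600 s = 1.7136×10^5 s: μ = 4π²r³/T² = 3.98950×10^5 km³/s².
Transfer-ellipse semi-major axis a_t = (r₁ + r₂)/2 = (7840 + 66700)/2 = 37270 km.
By Kepler's third law the transfer-orbit period is T = 2π√(a_t³/μ), so t = T/2 = 35790 s.
Converting: 35790 s ÷ 3600 s/hour = 9.94 hours.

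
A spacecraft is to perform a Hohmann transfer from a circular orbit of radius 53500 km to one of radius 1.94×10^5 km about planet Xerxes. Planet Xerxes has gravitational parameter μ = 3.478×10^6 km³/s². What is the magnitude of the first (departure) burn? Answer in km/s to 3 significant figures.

The Hohmann ellipse has a_t = (r₁ + r₂)/2 = 1.2375×10^5 km.
On the circular orbit at r = 53500 km, v_c = √(μ/r) = 8.0628 km/s.
Transfer-orbit speed at the same r (vis-viva, a = a_t): v_t = √[μ(2/r − 1/a_t)] = 10.095 km/s.
Δv₁ = |v_t − v_c| = |10.095 − 8.0628| = 2.032 km/s.

Δv₁ = 2.03 km/s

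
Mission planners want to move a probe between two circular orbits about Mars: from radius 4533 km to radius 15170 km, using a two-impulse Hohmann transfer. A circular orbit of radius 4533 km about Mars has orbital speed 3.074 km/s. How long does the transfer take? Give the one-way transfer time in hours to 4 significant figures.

From the circular-orbit relation v² = μ/r at r = 4533 km: μ = v²r = (3.074)² × 4533 = 42834.5 km³/s².
The Hohmann ellipse has a_t = (r₁ + r₂)/2 = 9851.5 km.
Half the transfer-orbit period gives t = π√(a_t³/μ) = 14842 s.
Converting: 14842 s ÷ 3600 s/hour = 4.123 hours.

t = 4.123 hours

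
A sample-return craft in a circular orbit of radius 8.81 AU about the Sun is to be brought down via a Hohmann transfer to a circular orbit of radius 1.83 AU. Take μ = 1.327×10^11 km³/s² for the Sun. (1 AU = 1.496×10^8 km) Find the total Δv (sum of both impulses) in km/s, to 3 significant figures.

Δv = 10.5 km/s

In km: r₁ = 8.81 × 1.496×10^8 = 1.317976×10^9 km; r₂ = 1.83 × 1.496×10^8 = 2.73768×10^8 km.
The Hohmann ellipse has a_t = (r₁ + r₂)/2 = 7.95872×10^8 km.
At r₁ the circular-orbit speed is v₁ = √(μ/r₁) = 10.0342 km/s.
Transfer-orbit speed at r₁ (v² = μ(2/r − 1/a)): v_a = √[μ(2/r₁ − 1/a_t)] = 5.88507 km/s.
First burn Δv₁ = |v_a − v₁| = 4.1491 km/s.
Circular speed at r₂: v₂ = √(μ/r₂) = 22.0163 km/s.
Transfer-orbit speed at r₂: v_p = √[μ(2/r₂ − 1/a_t)] = 28.3319 km/s.
Second burn Δv₂ = |v₂ − v_p| = 6.3156 km/s.
Δv = Δv₁ + Δv₂ = 4.1491 + 6.3156 = 10.46 km/s.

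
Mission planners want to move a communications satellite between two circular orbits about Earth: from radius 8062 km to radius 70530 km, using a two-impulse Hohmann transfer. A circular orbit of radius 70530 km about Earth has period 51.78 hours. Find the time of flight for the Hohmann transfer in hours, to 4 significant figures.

t = 10.77 hours

From Kepler's third law T² = 4π²r³/μ at r = 70530 km, T = 51.78 hours = 51.78 × 3600 s = 1.86408×10^5 s: μ = 4π²r³/T² = 3.98614×10^5 km³/s².
Transfer-ellipse semi-major axis a_t = (r₁ + r₂)/2 = (8062 + 70530)/2 = 39296 km.
By Kepler's third law the transfer-orbit period is T = 2π√(a_t³/μ), so t = T/2 = 38760 s.
Converting: 38760 s ÷ 3600 s/hour = 10.77 hours.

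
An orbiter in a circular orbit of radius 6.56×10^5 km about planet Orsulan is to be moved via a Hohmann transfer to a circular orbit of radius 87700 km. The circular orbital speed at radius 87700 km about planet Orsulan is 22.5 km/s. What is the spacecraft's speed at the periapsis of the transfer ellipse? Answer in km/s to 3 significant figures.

v = 29.9 km/s

From the circular-orbit relation v² = μ/r at r = 87700 km: μ = v²r = (22.5)² × 87700 = 4.43981×10^7 km³/s².
The Hohmann ellipse has a_t = (r₁ + r₂)/2 = 3.7185×10^5 km.
At periapsis, r = 87700 km.
Applying v² = μ(2/r − 1/a_t): v = 29.88 km/s.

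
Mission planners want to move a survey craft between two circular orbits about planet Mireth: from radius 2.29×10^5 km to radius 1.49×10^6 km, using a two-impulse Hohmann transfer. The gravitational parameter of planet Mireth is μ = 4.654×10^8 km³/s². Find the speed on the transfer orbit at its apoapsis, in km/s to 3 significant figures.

The Hohmann ellipse has a_t = (r₁ + r₂)/2 = 8.595×10^5 km.
At apoapsis, r = 1.490×10^6 km.
Applying v² = μ(2/r − 1/a_t): v = 9.123 km/s.

v = 9.12 km/s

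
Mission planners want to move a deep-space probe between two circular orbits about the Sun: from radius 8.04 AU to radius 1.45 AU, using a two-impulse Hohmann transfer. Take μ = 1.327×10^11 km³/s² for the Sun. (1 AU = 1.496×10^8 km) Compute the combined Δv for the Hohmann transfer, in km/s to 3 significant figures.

In km: r₁ = 8.04 × 1.496×10^8 = 1.202784×10^9 km; r₂ = 1.45 × 1.496×10^8 = 2.1692×10^8 km.
The Hohmann ellipse has a_t = (r₁ + r₂)/2 = 7.09852×10^8 km.
At r₁ the circular-orbit speed is v₁ = √(μ/r₁) = 10.5037 km/s.
On the transfer ellipse at r₁, vis-viva gives v_a = √[μ(2/r₁ − 1/a_t)] = 5.80641 km/s.
First burn Δv₁ = |v_a − v₁| = 4.697 km/s.
At r₂, v₂ = √(μ/r₂) = 24.734 km/s.
Transfer-orbit speed at r₂: v_p = √[μ(2/r₂ − 1/a_t)] = 32.196 km/s.
Second burn Δv₂ = |v₂ − v_p| = 7.462 km/s.
Δv = Δv₁ + Δv₂ = 4.697 + 7.462 = 12.16 km/s.

Δv = 12.2 km/s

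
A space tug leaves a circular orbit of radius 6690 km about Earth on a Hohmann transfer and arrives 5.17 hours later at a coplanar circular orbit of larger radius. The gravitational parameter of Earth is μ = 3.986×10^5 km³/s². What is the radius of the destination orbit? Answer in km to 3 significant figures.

Transfer time t = 5.17 hours = 18612 s, and t = π√(a_t³/μ).
So a_t = (μ t²/π²)^(1/3) = (3.986×10^5 × (18612)² / π²)^(1/3) = 24096 km.
Since a_t = (r₁ + r₂)/2, r₂ = 2a_t − r₁ = 2×24096 − 6690 = 41502 km.

r₂ = 41500 km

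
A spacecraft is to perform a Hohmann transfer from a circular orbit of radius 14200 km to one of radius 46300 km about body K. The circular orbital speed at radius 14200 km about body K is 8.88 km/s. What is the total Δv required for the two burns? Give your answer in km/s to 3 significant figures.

From the circular-orbit relation v² = μ/r at r = 14200 km: μ = v²r = (8.88)² × 14200 = 1.11973×10^6 km³/s².
Semi-major axis of the transfer orbit: a_t = (14200 + 46300)/2 = 30250 km.
At r₁ the circular-orbit speed is v₁ = √(μ/r₁) = 8.8800 km/s.
On the transfer ellipse at r₁, v² = μ(2/r − 1/a) gives v_p = √[μ(2/r₁ − 1/a_t)] = 10.986 km/s.
First burn Δv₁ = |v_p − v₁| = 2.106 km/s.
At r₂, v₂ = √(μ/r₂) = 4.9178 km/s.
Transfer-orbit speed at r₂: v_a = √[μ(2/r₂ − 1/a_t)] = 3.3694 km/s.
Second burn Δv₂ = |v₂ − v_a| = 1.548 km/s.
Δv = Δv₁ + Δv₂ = 2.106 + 1.548 = 3.654 km/s.

Δv = 3.65 km/s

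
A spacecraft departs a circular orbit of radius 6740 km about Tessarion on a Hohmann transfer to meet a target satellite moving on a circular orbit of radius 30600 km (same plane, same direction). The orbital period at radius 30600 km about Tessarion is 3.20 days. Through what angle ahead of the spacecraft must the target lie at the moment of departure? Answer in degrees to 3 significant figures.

From Kepler's third law T² = 4π²r³/μ at r = 30600 km, T = 3.20 days = 3.20 × 86400 s = 2.7648×10^5 s: μ = 4π²r³/T² = 14797.8 km³/s².
Transfer-ellipse semi-major axis a_t = (r₁ + r₂)/2 = (6740 + 30600)/2 = 18670 km.
Transfer time t = π√(a_t³/μ) = 65882 s.
The target's mean motion on its circular orbit is ω₂ = √(μ/r₂³) = 2.2726×10^-5 rad/s.
Angle swept by the target during transfer: ω₂·t = 1.4972 rad = 85.78°.
The spacecraft traverses 180° on the transfer ellipse, so the target must lead by 180° − 85.78° = 94.2°.

φ = 94.2°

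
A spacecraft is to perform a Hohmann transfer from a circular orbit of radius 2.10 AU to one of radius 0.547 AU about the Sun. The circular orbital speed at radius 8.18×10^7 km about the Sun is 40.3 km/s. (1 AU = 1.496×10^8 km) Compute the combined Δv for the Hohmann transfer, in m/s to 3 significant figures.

From the circular-orbit relation v² = μ/r at r = 8.18×10^7 km: μ = v²r = (40.3)² × 8.18×10^7 = 1.32851×10^11 km³/s².
In km: r₁ = 2.10 × 1.496×10^8 = 3.1416×10^8 km; r₂ = 0.547 × 1.496×10^8 = 8.18312×10^7 km.
Transfer-ellipse semi-major axis a_t = (r₁ + r₂)/2 = (3.1416×10^8 + 8.18312×10^7)/2 = 1.979956×10^8 km.
Circular speed at r₁: v₁ = √(μ/r₁) = √(1.32851×10^11/3.1416×10^8) = 20.5639 km/s.
On the transfer ellipse at r₁, vis-viva equation gives v_a = √[μ(2/r₁ − 1/a_t)] = 13.2202 km/s.
First burn Δv₁ = |v_a − v₁| = 7.3437 km/s.
At r₂, v₂ = √(μ/r₂) = 40.292 km/s.
Transfer-orbit speed at r₂: v_p = √[μ(2/r₂ − 1/a_t)] = 50.754 km/s.
Second burn Δv₂ = |v₂ − v_p| = 10.462 km/s.
Δv = Δv₁ + Δv₂ = 7.3437 + 10.462 = 17.81 km/s.

Δv = 17800 m/s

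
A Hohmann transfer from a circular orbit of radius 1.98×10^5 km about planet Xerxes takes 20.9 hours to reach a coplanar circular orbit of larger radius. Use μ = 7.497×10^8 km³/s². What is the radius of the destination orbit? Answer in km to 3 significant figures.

Transfer time t = 20.9 hours = 75240 s, and t = π√(a_t³/μ).
So a_t = (μ t²/π²)^(1/3) = (7.497×10^8 × (75240)² / π²)^(1/3) = 7.5479×10^5 km.
Since a_t = (r₁ + r₂)/2, r₂ = 2a_t − r₁ = 2×7.5479×10^5 − 1.980×10^5 = 1.31158×10^6 km.

r₂ = 1.31×10^6 km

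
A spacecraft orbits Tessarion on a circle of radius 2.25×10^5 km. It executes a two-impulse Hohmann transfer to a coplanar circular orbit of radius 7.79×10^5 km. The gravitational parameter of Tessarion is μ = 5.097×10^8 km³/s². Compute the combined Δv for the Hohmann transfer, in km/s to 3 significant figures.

Δv = 20.1 km/s

Semi-major axis of the transfer orbit: a_t = (2.250×10^5 + 7.790×10^5)/2 = 5.020×10^5 km.
Circular speed at r₁: v₁ = √(μ/r₁) = √(5.097×10^8/2.250×10^5) = 47.5955 km/s.
Transfer-orbit speed at r₁ (v² = μ(2/r − 1/a)): v_p = √[μ(2/r₁ − 1/a_t)] = 59.2902 km/s.
First burn Δv₁ = |v_p − v₁| = 11.695 km/s.
At r₂, v₂ = √(μ/r₂) = 25.5793 km/s.
Transfer-orbit speed at r₂: v_a = √[μ(2/r₂ − 1/a_t)] = 17.1249 km/s.
Second burn Δv₂ = |v₂ − v_a| = 8.4544 km/s.
Δv = Δv₁ + Δv₂ = 11.695 + 8.4544 = 20.15 km/s.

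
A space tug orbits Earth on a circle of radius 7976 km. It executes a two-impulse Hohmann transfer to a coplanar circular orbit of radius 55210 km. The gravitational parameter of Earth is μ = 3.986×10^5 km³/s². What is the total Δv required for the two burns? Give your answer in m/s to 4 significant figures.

Transfer-ellipse semi-major axis a_t = (r₁ + r₂)/2 = (7976 + 55210)/2 = 31593 km.
At r₁ the circular-orbit speed is v₁ = √(μ/r₁) = 7.069 km/s.
On the transfer ellipse at r₁, vis-viva gives v_p = √[μ(2/r₁ − 1/a_t)] = 9.345 km/s.
First burn Δv₁ = |v_p − v₁| = 2.276 km/s.
Circular speed at r₂: v₂ = √(μ/r₂) = 2.687 km/s.
Transfer-orbit speed at r₂: v_a = √[μ(2/r₂ − 1/a_t)] = 1.350 km/s.
Second burn Δv₂ = |v₂ − v_a| = 1.337 km/s.
Total Δv = Δv₁ + Δv₂ = 3.613 km/s.

Δv = 3613 m/s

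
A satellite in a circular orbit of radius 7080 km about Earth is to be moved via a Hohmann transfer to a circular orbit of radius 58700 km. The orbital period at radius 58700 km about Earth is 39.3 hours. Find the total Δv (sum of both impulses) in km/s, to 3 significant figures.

From Kepler's third law T² = 4π²r³/μ at r = 58700 km, T = 39.3 hours = 39.3 × 3600 s = 1.4148×10^5 s: μ = 4π²r³/T² = 3.98918×10^5 km³/s².
Transfer-ellipse semi-major axis a_t = (r₁ + r₂)/2 = (7080 + 58700)/2 = 32890 km.
At r₁ the circular-orbit speed is v₁ = √(μ/r₁) = 7.5063 km/s.
On the transfer ellipse at r₁, vis-viva equation gives v_p = √[μ(2/r₁ − 1/a_t)] = 10.028 km/s.
First burn Δv₁ = |v_p − v₁| = 2.522 km/s.
Circular speed at r₂: v₂ = √(μ/r₂) = 2.607 km/s.
Transfer-orbit speed at r₂: v_a = √[μ(2/r₂ − 1/a_t)] = 1.210 km/s.
Second burn Δv₂ = |v₂ − v_a| = 1.397 km/s.
Total Δv = Δv₁ + Δv₂ = 3.919 km/s.

Δv = 3.92 km/s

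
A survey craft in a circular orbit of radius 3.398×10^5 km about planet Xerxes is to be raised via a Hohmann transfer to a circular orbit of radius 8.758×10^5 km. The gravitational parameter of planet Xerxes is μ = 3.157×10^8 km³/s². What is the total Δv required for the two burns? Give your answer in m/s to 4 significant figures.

Δv = 10900 m/s

Transfer-ellipse semi-major axis a_t = (r₁ + r₂)/2 = (3.398×10^5 + 8.758×10^5)/2 = 6.078×10^5 km.
Circular speed at r₁: v₁ = √(μ/r₁) = √(3.157×10^8/3.398×10^5) = 30.481 km/s.
Transfer-orbit speed at r₁ (vis-viva): v_p = √[μ(2/r₁ − 1/a_t)] = 36.589 km/s.
First burn Δv₁ = |v_p − v₁| = 6.108 km/s.
At r₂, v₂ = √(μ/r₂) = 18.99 km/s.
Transfer-orbit speed at r₂: v_a = √[μ(2/r₂ − 1/a_t)] = 14.20 km/s.
Second burn Δv₂ = |v₂ − v_a| = 4.790 km/s.
Total Δv = Δv₁ + Δv₂ = 10.90 km/s.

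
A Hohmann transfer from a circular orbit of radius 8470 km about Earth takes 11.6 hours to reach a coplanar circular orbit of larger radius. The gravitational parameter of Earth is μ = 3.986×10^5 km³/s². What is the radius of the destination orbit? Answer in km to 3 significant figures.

r₂ = 74100 km

Transfer time t = 11.6 hours = 41760 s, and t = π√(a_t³/μ).
So a_t = (μ t²/π²)^(1/3) = (3.986×10^5 × (41760)² / π²)^(1/3) = 41297 km.
Since a_t = (r₁ + r₂)/2, r₂ = 2a_t − r₁ = 2×41297 − 8470 = 74124 km.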